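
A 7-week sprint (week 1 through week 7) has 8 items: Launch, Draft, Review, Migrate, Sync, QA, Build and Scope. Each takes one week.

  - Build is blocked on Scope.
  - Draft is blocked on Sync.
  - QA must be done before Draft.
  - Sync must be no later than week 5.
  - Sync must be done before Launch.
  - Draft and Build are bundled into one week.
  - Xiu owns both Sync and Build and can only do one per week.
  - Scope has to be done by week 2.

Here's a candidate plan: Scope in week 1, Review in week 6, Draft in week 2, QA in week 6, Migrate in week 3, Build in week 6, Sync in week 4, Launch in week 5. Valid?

No — it violates: QA must be done before Draft

QA must be done before Draft — violated.
Xiu owns both Sync and Build and can only do one per week — holds.
Draft is blocked on Sync — violated.
Draft and Build are bundled into one week — violated.
Scope has to be done by week 2 — holds.
Sync must be done before Launch — holds.
Build is blocked on Scope — holds.
Sync must be no later than week 5 — holds.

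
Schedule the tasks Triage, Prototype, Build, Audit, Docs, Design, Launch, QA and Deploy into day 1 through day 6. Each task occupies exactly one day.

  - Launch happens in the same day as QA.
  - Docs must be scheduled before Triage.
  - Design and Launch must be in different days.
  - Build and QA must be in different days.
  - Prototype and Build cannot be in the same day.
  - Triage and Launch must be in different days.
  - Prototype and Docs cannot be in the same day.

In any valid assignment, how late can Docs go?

Downstream work caps Docs at day 5.
Docs at day 5 is achievable: QA -> day 3; Docs -> day 5; Build -> day 2; Audit -> day 1; Triage -> day 6; Prototype -> day 1; Design -> day 1; Launch -> day 3; Deploy -> day 1.

day 5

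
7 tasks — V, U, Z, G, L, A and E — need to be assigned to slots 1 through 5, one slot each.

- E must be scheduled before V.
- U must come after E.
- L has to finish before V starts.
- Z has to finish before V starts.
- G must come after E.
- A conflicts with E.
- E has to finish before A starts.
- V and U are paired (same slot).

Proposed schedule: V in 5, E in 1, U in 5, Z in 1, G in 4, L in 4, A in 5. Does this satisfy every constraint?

A conflicts with E — holds.
L has to finish before V starts — holds.
V and U are paired (same slot) — holds.
G must come after E — holds.
U must come after E — holds.
E must be scheduled before V — holds.
Z has to finish before V starts — holds.
E has to finish before A starts — holds.

Valid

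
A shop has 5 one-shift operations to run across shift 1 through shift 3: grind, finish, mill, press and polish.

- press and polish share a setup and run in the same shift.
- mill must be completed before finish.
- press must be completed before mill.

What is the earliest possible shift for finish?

shift 3

Precedence pushes finish to at least shift 3.
finish at shift 3 is achievable: polish=shift 1; finish=shift 3; grind=shift 1; mill=shift 2; press=shift 1.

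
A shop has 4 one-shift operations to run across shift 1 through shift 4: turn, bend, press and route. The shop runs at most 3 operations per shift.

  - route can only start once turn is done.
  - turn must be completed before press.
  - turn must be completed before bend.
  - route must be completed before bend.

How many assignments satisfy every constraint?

Splitting on turn: it can be shift 1 (9), shift 2 (2). Listing each branch's schedules as (bend, press, route) by shift number:
turn=shift 1: (3,2,2) (3,3,2) (3,4,2) (4,2,2) (4,2,3) (4,3,2) (4,3,3) (4,4,2) (4,4,3) — 9.
turn=shift 2: (4,3,3) (4,4,3) — 2.
Summing: 9 + 2 = 11.

11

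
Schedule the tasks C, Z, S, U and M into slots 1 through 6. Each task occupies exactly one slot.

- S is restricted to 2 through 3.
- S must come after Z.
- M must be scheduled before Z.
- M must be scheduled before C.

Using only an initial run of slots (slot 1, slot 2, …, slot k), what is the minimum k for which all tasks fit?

3 slots

The precedence chain requires at least 3 distinct slots.
3 works (last occupied slot: 3): for example M=1; U=1; C=2; S=3; Z=2.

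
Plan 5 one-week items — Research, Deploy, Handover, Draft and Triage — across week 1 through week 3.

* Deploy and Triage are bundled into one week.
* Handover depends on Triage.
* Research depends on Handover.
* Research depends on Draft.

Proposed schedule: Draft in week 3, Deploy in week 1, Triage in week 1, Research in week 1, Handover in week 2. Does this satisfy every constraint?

Handover depends on Triage — holds.
Deploy and Triage are bundled into one week — holds.
Research depends on Handover — violated.
Research depends on Draft — violated.

No. Research depends on Draft is not satisfied.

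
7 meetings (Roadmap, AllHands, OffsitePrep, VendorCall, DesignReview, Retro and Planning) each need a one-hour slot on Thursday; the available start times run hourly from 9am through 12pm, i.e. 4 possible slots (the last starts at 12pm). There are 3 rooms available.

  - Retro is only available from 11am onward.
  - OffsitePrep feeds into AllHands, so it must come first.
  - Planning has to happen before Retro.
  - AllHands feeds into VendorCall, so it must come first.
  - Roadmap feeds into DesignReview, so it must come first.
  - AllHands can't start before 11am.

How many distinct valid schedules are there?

60

Splitting on Roadmap: it can be 9am (30), 10am (20), 11am (10). Listing each branch's schedules as (AllHands, OffsitePrep, VendorCall, DesignReview, Retro, Planning):
Roadmap=9am: (11am,9am,12pm,10am,11am,9am) (11am,9am,12pm,10am,11am,10am) (11am,9am,12pm,10am,12pm,9am) (11am,9am,12pm,10am,12pm,10am) (11am,9am,12pm,10am,12pm,11am) (11am,9am,12pm,11am,11am,9am) (11am,9am,12pm,11am,11am,10am) (11am,9am,12pm,11am,12pm,9am) (11am,9am,12pm,11am,12pm,10am) (11am,9am,12pm,11am,12pm,11am) (11am,9am,12pm,12pm,11am,9am) (11am,9am,12pm,12pm,11am,10am) (11am,9am,12pm,12pm,12pm,9am) (11am,9am,12pm,12pm,12pm,10am) (11am,9am,12pm,12pm,12pm,11am) (11am,10am,12pm,10am,11am,9am) (11am,10am,12pm,10am,11am,10am) (11am,10am,12pm,10am,12pm,9am) (11am,10am,12pm,10am,12pm,10am) (11am,10am,12pm,10am,12pm,11am) (11am,10am,12pm,11am,11am,9am) (11am,10am,12pm,11am,11am,10am) (11am,10am,12pm,11am,12pm,9am) (11am,10am,12pm,11am,12pm,10am) (11am,10am,12pm,11am,12pm,11am) (11am,10am,12pm,12pm,11am,9am) (11am,10am,12pm,12pm,11am,10am) (11am,10am,12pm,12pm,12pm,9am) (11am,10am,12pm,12pm,12pm,10am) (11am,10am,12pm,12pm,12pm,11am) — 30.
Roadmap=10am: (11am,9am,12pm,11am,11am,9am) (11am,9am,12pm,11am,11am,10am) (11am,9am,12pm,11am,12pm,9am) (11am,9am,12pm,11am,12pm,10am) (11am,9am,12pm,11am,12pm,11am) (11am,9am,12pm,12pm,11am,9am) (11am,9am,12pm,12pm,11am,10am) (11am,9am,12pm,12pm,12pm,9am) (11am,9am,12pm,12pm,12pm,10am) (11am,9am,12pm,12pm,12pm,11am) (11am,10am,12pm,11am,11am,9am) (11am,10am,12pm,11am,11am,10am) (11am,10am,12pm,11am,12pm,9am) (11am,10am,12pm,11am,12pm,10am) (11am,10am,12pm,11am,12pm,11am) (11am,10am,12pm,12pm,11am,9am) (11am,10am,12pm,12pm,11am,10am) (11am,10am,12pm,12pm,12pm,9am) (11am,10am,12pm,12pm,12pm,10am) (11am,10am,12pm,12pm,12pm,11am) — 20.
Roadmap=11am: (11am,9am,12pm,12pm,11am,9am) (11am,9am,12pm,12pm,11am,10am) (11am,9am,12pm,12pm,12pm,9am) (11am,9am,12pm,12pm,12pm,10am) (11am,9am,12pm,12pm,12pm,11am) (11am,10am,12pm,12pm,11am,9am) (11am,10am,12pm,12pm,11am,10am) (11am,10am,12pm,12pm,12pm,9am) (11am,10am,12pm,12pm,12pm,10am) (11am,10am,12pm,12pm,12pm,11am) — 10.
Summing: 30 + 20 + 10 = 60.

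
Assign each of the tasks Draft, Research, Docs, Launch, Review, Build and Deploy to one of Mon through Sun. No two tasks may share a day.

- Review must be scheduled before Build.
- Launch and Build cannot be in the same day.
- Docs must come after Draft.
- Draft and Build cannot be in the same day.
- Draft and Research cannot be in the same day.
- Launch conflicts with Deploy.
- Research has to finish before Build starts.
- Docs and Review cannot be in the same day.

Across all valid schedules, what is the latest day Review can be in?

Sat

Downstream work caps Review at Sat.
Review at Sat is achievable: Deploy=Fri, Build=Sun, Review=Sat, Launch=Thu, Research=Tue, Docs=Wed, Draft=Mon.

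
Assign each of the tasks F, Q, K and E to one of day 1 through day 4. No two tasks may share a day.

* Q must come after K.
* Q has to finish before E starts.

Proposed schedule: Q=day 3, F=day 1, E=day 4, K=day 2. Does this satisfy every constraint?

No two tasks may share a day — holds.
Q must come after K — holds.
Q has to finish before E starts — holds.

Yes, all constraints hold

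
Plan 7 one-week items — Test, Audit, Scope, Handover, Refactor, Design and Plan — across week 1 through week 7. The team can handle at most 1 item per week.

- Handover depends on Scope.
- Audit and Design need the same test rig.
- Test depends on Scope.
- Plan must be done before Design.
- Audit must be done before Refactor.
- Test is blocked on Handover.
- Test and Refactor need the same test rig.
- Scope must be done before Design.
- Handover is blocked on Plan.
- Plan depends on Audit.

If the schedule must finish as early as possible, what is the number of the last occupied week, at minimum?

7

The precedence chain requires at least 4 distinct weeks.
With at most 1 per week and 7 tasks, at least 7 weeks are needed.
7 works (last occupied week: week 7): for example Test=week 5; Plan=week 3; Refactor=week 7; Scope=week 1; Handover=week 4; Design=week 6; Audit=week 2.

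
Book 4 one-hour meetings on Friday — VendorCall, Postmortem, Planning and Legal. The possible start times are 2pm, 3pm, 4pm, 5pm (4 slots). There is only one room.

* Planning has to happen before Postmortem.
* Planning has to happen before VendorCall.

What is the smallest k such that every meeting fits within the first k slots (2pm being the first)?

The precedence chain requires at least 2 distinct slots.
With at most 1 per slot and 4 meetings, at least 4 slots are needed.
4 works (last occupied slot: 5pm): for example Postmortem in 4pm; Planning in 2pm; VendorCall in 3pm; Legal in 5pm.

4 slots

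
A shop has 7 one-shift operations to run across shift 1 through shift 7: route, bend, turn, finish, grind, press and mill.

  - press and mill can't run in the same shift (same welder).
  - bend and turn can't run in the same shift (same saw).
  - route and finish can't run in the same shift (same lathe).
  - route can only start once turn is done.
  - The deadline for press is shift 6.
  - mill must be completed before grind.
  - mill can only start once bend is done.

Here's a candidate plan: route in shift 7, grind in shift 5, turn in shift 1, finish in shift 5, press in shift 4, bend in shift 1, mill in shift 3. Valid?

No. bend and turn can't run in the same shift (same saw) is not satisfied.

route and finish can't run in the same shift (same lathe) — holds.
mill can only start once bend is done — holds.
mill must be completed before grind — holds.
route can only start once turn is done — holds.
press and mill can't run in the same shift (same welder) — holds.
The deadline for press is shift 6 — holds.
bend and turn can't run in the same shift (same saw) — violated.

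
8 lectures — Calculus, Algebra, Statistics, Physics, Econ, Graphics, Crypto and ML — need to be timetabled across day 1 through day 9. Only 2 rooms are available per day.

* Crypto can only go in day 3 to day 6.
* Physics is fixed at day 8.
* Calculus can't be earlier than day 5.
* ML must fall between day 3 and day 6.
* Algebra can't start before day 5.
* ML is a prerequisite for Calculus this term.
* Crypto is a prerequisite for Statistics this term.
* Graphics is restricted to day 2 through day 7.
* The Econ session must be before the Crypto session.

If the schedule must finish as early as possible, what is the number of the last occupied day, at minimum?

day 8

The precedence chain requires at least 3 distinct days.
With at most 2 per day and 8 lectures, at least 4 days are needed.
Physics can't be placed before day 8, so the schedule must run through at least day 8.
8 works (last occupied day: day 8): for example Crypto -> day 3, Statistics -> day 4, Algebra -> day 5, ML -> day 3, Physics -> day 8, Calculus -> day 5, Graphics -> day 2, Econ -> day 1.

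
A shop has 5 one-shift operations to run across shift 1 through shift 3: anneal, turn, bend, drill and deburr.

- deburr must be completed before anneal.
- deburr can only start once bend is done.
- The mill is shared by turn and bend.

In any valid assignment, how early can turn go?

shift 2

turn at shift 2 is achievable: deburr -> shift 2; drill -> shift 1; anneal -> shift 3; bend -> shift 1; turn -> shift 2.
Nothing earlier works — the conflict constraints rule out every shift before shift 2.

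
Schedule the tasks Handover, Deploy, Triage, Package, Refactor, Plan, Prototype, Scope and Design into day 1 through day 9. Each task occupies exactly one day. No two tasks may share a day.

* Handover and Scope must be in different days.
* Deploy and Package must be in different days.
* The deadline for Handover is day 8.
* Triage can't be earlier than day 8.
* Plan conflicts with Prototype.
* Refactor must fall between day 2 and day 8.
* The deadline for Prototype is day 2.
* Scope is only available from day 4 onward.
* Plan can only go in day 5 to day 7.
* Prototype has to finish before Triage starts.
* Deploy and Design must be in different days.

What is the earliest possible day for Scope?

day 4

Scope is available from day 4.
Scope at day 4 is achievable: Package in day 7, Prototype in day 1, Design in day 9, Triage in day 8, Handover in day 3, Refactor in day 2, Deploy in day 6, Scope in day 4, Plan in day 5.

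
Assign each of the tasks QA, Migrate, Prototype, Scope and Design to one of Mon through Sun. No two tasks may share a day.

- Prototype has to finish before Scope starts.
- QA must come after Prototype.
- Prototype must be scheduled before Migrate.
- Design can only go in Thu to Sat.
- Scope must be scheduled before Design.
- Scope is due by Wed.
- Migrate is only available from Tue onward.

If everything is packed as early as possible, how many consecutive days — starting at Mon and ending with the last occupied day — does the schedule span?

The precedence chain requires at least 3 distinct days.
With at most 1 per day and 5 tasks, at least 5 days are needed.
Design can't be placed before Thu — that is day 4 counting from Mon — so the schedule must run through at least 4 days.
5 works (last occupied day: Fri): for example QA=Fri, Migrate=Wed, Scope=Tue, Prototype=Mon, Design=Thu.

5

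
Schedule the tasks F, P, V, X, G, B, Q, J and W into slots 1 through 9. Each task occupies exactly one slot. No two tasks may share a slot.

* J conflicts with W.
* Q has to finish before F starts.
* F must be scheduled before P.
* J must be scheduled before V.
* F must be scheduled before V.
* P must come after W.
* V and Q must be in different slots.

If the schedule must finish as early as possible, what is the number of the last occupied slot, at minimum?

The precedence chain requires at least 3 distinct slots.
With at most 1 per slot and 9 tasks, at least 9 slots are needed.
9 works (last occupied slot: 9): for example G -> 8, V -> 6, P -> 4, X -> 7, J -> 5, W -> 3, F -> 2, B -> 9, Q -> 1.

slot 9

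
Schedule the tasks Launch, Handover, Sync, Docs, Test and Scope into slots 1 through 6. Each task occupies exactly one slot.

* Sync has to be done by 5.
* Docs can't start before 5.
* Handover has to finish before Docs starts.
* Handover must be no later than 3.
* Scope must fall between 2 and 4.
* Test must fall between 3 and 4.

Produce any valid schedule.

Scope in 2, Test in 3, Launch in 1, Handover in 1, Docs in 5, Sync in 1

Checking: Handover(1) before Docs(5); Sync=1 in [1,5]; Test=3 in [3,4]; Handover=1 in [1,3]; Docs=5 in [5,6]; Scope=2 in [2,4].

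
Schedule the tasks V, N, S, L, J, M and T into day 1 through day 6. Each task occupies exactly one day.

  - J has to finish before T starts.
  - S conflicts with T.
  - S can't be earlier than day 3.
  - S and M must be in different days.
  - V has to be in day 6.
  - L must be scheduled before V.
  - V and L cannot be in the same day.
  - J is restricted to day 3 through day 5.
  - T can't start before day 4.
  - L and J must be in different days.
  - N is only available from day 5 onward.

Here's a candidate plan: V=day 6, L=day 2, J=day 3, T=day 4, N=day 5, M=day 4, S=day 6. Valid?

S can't be earlier than day 3 — holds.
S and M must be in different days — holds.
N is only available from day 5 onward — holds.
J has to finish before T starts — holds.
V has to be in day 6 — holds.
T can't start before day 4 — holds.
S conflicts with T — holds.
V and L cannot be in the same day — holds.
J is restricted to day 3 through day 5 — holds.
L and J must be in different days — holds.
L must be scheduled before V — holds.

Valid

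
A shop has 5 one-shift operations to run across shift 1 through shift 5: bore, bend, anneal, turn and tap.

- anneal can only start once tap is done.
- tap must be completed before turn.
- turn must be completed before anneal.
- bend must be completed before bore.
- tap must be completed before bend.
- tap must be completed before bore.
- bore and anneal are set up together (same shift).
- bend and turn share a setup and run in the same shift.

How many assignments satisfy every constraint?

Splitting on bore: it can be shift 3 (1), shift 4 (3), shift 5 (6). Listing each branch's schedules as (bend, anneal, turn, tap) by shift number:
bore=shift 3: (2,3,2,1) — 1.
bore=shift 4: (2,4,2,1) (3,4,3,1) (3,4,3,2) — 3.
bore=shift 5: (2,5,2,1) (3,5,3,1) (3,5,3,2) (4,5,4,1) (4,5,4,2) (4,5,4,3) — 6.
Summing: 1 + 3 + 6 = 10.

10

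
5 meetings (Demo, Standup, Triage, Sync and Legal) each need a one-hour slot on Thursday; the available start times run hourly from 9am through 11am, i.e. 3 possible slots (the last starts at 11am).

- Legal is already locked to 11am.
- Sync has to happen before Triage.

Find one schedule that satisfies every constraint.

Demo in 9am; Legal in 11am; Standup in 9am; Triage in 10am; Sync in 9am

Checking: Sync(9am) before Triage(10am); Legal=11am in [11am,11am].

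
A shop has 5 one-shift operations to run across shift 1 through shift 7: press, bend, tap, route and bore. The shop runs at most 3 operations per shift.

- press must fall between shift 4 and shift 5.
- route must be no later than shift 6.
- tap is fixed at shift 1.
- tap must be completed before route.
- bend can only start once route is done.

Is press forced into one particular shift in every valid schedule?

No

press can be shift 4 (e.g. bore=shift 1, tap=shift 1, press=shift 4, bend=shift 3, route=shift 2) or shift 5 (e.g. tap in shift 1, press in shift 5, bend in shift 3, route in shift 2, bore in shift 1).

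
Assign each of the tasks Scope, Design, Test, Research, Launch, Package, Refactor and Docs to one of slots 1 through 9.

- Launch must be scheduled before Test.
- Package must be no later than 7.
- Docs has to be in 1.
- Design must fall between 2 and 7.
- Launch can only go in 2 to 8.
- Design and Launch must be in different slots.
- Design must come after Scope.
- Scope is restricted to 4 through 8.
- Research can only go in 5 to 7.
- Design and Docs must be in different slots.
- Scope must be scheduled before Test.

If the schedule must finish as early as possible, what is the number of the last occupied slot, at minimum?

slot 5

The precedence chain requires at least 2 distinct slots.
Research can't be placed before 5, so the schedule must run through at least slot 5.
5 works (last occupied slot: 5): for example Package=1; Launch=2; Docs=1; Design=5; Test=5; Scope=4; Research=5; Refactor=1.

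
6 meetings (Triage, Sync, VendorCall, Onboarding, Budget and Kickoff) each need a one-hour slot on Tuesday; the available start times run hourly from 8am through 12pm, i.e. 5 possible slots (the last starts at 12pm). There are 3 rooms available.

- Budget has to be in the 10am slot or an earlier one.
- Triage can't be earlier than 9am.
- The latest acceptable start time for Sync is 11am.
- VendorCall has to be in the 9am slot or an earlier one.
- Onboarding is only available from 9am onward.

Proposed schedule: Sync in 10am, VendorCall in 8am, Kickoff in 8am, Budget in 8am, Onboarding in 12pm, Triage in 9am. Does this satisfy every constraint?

Budget has to be in the 10am slot or an earlier one — holds.
Triage can't be earlier than 9am — holds.
There are 3 rooms available — holds.
VendorCall has to be in the 9am slot or an earlier one — holds.
Onboarding is only available from 9am onward — holds.
The latest acceptable start time for Sync is 11am — holds.

Valid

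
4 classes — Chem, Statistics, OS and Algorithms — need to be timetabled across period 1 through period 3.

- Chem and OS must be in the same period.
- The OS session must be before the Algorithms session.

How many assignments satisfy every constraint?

9

Splitting on Chem: it can be period 1 (6), period 2 (3). Listing each branch's schedules as (Statistics, OS, Algorithms) by period number:
Chem=period 1: (1,1,2) (1,1,3) (2,1,2) (2,1,3) (3,1,2) (3,1,3) — 6.
Chem=period 2: (1,2,3) (2,2,3) (3,2,3) — 3.
Summing: 6 + 3 = 9.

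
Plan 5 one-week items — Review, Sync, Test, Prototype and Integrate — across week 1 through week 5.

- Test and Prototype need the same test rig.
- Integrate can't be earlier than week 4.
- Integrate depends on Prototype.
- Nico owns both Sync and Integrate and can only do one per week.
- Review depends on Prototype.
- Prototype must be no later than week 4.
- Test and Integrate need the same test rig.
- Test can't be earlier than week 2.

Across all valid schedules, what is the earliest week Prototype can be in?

week 1

Prototype's own window allows nothing later than week 4.
Prototype at week 1 is achievable: Sync -> week 1; Prototype -> week 1; Integrate -> week 4; Review -> week 2; Test -> week 2.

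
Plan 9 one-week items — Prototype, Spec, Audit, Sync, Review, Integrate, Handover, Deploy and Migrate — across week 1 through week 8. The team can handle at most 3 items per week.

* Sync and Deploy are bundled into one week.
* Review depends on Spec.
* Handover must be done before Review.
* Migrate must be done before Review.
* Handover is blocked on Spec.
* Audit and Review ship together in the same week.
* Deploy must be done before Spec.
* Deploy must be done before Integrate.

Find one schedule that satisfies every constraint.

Audit=week 4; Review=week 4; Prototype=week 2; Integrate=week 2; Sync=week 1; Handover=week 3; Deploy=week 1; Spec=week 2; Migrate=week 1

Checking: Deploy(week 1) before Spec(week 2); Deploy(week 1) before Integrate(week 2); Handover(week 3) before Review(week 4); Spec(week 2) before Handover(week 3); Migrate(week 1) before Review(week 4); Spec(week 2) before Review(week 4); Sync = Deploy = week 1; Audit = Review = week 4; max 3 per week (cap 3).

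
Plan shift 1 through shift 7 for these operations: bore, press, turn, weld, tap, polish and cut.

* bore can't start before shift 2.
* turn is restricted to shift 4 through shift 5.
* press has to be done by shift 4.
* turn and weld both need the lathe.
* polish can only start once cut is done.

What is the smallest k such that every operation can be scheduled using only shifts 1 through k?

The precedence chain requires at least 2 distinct shifts.
turn can't be placed before shift 4, so the schedule must run through at least shift 4.
4 works (last occupied shift: shift 4): for example polish=shift 2, turn=shift 4, bore=shift 2, press=shift 1, tap=shift 1, weld=shift 1, cut=shift 1.

4 shifts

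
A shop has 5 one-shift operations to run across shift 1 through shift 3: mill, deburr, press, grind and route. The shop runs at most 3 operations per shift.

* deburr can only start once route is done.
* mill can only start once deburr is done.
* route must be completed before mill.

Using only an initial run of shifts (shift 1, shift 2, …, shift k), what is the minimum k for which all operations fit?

The precedence chain requires at least 3 distinct shifts.
With at most 3 per shift and 5 operations, at least 2 shifts are needed.
3 works (last occupied shift: shift 3): for example route in shift 1, press in shift 1, mill in shift 3, deburr in shift 2, grind in shift 1.

3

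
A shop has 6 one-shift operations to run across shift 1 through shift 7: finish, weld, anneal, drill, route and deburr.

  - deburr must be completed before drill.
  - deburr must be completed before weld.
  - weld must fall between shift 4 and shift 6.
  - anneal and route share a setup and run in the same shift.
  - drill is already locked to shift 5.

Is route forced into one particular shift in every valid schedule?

route can be shift 1 (e.g. route in shift 1; weld in shift 4; finish in shift 1; drill in shift 5; anneal in shift 1; deburr in shift 1) or shift 2 (e.g. finish -> shift 1; anneal -> shift 2; drill -> shift 5; route -> shift 2; weld -> shift 4; deburr -> shift 1).

No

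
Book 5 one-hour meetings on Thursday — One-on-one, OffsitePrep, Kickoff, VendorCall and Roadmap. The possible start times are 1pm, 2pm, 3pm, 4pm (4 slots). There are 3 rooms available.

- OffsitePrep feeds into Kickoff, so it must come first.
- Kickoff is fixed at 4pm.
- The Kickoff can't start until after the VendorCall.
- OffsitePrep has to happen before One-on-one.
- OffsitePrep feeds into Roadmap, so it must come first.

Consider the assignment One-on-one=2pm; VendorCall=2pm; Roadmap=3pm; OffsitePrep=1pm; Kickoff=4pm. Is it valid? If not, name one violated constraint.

The Kickoff can't start until after the VendorCall — holds.
OffsitePrep feeds into Roadmap, so it must come first — holds.
OffsitePrep feeds into Kickoff, so it must come first — holds.
Kickoff is fixed at 4pm — holds.
There are 3 rooms available — holds.
OffsitePrep has to happen before One-on-one — holds.

Yes, all constraints hold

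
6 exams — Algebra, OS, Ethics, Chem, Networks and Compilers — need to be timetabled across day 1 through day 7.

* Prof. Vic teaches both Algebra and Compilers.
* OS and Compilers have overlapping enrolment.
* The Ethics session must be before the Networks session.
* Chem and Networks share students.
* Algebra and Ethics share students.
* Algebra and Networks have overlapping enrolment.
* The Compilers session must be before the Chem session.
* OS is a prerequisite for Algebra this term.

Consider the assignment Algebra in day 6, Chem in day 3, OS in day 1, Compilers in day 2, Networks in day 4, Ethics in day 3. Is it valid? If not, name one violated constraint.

Yes, all constraints hold

Algebra and Ethics share students — holds.
OS and Compilers have overlapping enrolment — holds.
OS is a prerequisite for Algebra this term — holds.
Chem and Networks share students — holds.
The Compilers session must be before the Chem session — holds.
The Ethics session must be before the Networks session — holds.
Prof. Vic teaches both Algebra and Compilers — holds.
Algebra and Networks have overlapping enrolment — holds.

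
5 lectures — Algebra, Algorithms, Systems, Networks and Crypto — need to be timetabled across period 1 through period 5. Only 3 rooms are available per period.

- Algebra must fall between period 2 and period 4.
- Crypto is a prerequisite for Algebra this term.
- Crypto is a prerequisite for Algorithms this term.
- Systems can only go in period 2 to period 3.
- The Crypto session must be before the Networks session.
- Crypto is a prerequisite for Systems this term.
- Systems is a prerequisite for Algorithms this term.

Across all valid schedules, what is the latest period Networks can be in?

Precedence pushes Networks to at least period 2.
Networks at period 5 is achievable: Systems -> period 2; Crypto -> period 1; Algebra -> period 2; Algorithms -> period 3; Networks -> period 5.

period 5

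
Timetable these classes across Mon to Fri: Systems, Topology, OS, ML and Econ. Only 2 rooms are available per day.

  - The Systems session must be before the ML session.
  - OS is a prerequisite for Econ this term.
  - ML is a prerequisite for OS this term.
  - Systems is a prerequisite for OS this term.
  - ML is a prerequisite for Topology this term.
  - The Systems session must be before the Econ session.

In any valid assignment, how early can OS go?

Precedence pushes OS to at least Wed; downstream work caps OS at Thu.
OS at Wed is achievable: OS in Wed, Topology in Wed, ML in Tue, Systems in Mon, Econ in Thu.

Wed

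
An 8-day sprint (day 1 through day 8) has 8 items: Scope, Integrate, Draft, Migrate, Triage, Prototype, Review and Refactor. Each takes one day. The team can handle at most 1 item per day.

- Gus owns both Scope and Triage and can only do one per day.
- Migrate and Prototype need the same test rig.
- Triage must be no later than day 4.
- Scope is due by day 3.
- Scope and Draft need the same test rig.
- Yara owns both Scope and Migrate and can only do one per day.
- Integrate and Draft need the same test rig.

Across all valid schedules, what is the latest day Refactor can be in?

Refactor at day 8 is achievable: Prototype=day 6; Migrate=day 5; Triage=day 2; Refactor=day 8; Draft=day 4; Integrate=day 3; Scope=day 1; Review=day 7.

day 8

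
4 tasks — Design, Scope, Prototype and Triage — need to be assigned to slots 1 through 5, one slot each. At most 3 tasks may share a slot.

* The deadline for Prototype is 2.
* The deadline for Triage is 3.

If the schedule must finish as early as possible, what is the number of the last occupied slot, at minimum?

With at most 3 per slot and 4 tasks, at least 2 slots are needed.
2 works (last occupied slot: 2): for example Design -> 1, Scope -> 1, Prototype -> 1, Triage -> 2.

2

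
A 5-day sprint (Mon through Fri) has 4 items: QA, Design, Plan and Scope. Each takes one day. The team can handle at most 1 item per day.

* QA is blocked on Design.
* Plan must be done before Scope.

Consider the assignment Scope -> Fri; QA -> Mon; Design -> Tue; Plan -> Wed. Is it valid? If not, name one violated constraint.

No — it violates: QA is blocked on Design

Plan must be done before Scope — holds.
The team can handle at most 1 item per day — holds.
QA is blocked on Design — violated.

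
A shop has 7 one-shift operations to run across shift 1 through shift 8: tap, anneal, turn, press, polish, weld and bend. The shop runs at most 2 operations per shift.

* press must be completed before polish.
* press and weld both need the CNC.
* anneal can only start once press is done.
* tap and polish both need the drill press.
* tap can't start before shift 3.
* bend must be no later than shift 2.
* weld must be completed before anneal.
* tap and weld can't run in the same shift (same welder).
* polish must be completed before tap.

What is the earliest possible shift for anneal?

Precedence pushes anneal to at least shift 2.
anneal at shift 3 is achievable: anneal -> shift 3; polish -> shift 2; weld -> shift 2; tap -> shift 3; turn -> shift 4; bend -> shift 1; press -> shift 1.
Nothing earlier works — the conflict and capacity constraints rule out every shift before shift 3.

shift 3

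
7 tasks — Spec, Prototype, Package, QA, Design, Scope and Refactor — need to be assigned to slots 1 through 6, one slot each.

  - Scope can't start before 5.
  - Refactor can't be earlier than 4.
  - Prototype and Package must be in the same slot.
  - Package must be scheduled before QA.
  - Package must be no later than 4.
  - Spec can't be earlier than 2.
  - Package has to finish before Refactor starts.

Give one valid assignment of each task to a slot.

Refactor in 4; Spec in 2; Design in 1; Prototype in 1; QA in 2; Package in 1; Scope in 5

Checking: Package(1) before Refactor(4); Package(1) before QA(2); Prototype = Package = 1; Refactor=4 in [4,6]; Scope=5 in [5,6]; Spec=2 in [2,6]; Package=1 in [1,4].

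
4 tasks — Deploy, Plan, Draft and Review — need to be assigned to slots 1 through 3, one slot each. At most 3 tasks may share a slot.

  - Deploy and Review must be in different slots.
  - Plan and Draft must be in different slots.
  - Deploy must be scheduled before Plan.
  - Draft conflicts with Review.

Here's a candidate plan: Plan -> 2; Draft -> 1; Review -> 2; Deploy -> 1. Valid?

Valid

At most 3 tasks may share a slot — holds.
Deploy must be scheduled before Plan — holds.
Deploy and Review must be in different slots — holds.
Plan and Draft must be in different slots — holds.
Draft conflicts with Review — holds.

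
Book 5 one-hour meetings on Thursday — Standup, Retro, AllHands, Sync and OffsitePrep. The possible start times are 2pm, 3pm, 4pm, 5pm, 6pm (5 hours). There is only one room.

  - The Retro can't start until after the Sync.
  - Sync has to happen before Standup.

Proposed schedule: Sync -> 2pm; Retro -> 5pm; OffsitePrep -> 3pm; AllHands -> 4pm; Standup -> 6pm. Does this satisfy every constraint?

Yes, all constraints hold

Sync has to happen before Standup — holds.
There is only one room — holds.
The Retro can't start until after the Sync — holds.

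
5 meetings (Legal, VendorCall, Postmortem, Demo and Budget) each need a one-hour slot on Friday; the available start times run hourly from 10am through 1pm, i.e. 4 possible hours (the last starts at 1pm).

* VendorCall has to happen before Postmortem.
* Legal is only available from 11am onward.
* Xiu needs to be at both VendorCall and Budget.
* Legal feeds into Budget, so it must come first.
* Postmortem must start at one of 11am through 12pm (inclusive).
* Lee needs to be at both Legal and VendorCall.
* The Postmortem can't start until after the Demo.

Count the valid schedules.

11

Splitting on Legal: it can be 11am (6), 12pm (5). Listing each branch's schedules as (VendorCall, Postmortem, Demo, Budget):
Legal=11am: (10am,11am,10am,12pm) (10am,11am,10am,1pm) (10am,12pm,10am,12pm) (10am,12pm,10am,1pm) (10am,12pm,11am,12pm) (10am,12pm,11am,1pm) — 6.
Legal=12pm: (10am,11am,10am,1pm) (10am,12pm,10am,1pm) (10am,12pm,11am,1pm) (11am,12pm,10am,1pm) (11am,12pm,11am,1pm) — 5.
Summing: 6 + 5 = 11.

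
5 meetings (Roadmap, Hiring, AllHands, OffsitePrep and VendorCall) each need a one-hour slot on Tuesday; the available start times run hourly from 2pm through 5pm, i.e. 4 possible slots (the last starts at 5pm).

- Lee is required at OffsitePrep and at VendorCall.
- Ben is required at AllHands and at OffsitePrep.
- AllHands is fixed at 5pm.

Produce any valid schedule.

VendorCall in 3pm; AllHands in 5pm; Roadmap in 2pm; Hiring in 2pm; OffsitePrep in 2pm

Checking: OffsitePrep(2pm) != VendorCall(3pm); AllHands(5pm) != OffsitePrep(2pm); AllHands=5pm in [5pm,5pm].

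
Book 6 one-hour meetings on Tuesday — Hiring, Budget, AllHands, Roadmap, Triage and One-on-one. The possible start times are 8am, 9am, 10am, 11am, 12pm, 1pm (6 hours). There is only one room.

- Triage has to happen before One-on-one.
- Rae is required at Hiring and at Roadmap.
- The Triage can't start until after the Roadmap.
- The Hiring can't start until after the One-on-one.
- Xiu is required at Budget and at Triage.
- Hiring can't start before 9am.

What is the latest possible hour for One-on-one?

Precedence pushes One-on-one to at least 10am; downstream work caps One-on-one at 12pm.
One-on-one at 12pm is achievable: One-on-one -> 12pm, Triage -> 9am, AllHands -> 11am, Roadmap -> 8am, Budget -> 10am, Hiring -> 1pm.

12pm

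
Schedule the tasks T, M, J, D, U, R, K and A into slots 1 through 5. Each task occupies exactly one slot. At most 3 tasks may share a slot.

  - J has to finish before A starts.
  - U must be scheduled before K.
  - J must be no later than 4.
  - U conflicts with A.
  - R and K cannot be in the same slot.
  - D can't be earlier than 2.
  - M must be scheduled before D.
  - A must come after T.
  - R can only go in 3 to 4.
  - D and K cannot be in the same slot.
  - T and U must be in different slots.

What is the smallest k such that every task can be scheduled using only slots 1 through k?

The precedence chain requires at least 2 distinct slots.
With at most 3 per slot and 8 tasks, at least 3 slots are needed.
R can't be placed before 3, so the schedule must run through at least slot 3.
3 works (last occupied slot: 3): for example J=1, R=3, M=1, U=1, A=3, D=3, K=2, T=2.

3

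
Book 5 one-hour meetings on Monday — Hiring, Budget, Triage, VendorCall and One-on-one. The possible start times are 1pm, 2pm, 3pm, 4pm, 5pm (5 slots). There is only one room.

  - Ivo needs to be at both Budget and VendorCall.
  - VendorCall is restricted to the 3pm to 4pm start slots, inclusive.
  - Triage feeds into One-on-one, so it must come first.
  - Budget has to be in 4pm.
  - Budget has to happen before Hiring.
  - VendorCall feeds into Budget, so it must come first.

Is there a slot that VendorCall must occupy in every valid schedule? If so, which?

VendorCall's window is 3pm–4pm.
Budget is fixed at 4pm, and VendorCall can't share a slot with Budget.
So VendorCall must be 3pm.

3pm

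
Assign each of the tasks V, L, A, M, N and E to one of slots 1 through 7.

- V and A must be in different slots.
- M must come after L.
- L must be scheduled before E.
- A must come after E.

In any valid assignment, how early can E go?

2

Precedence pushes E to at least 2; downstream work caps E at 6.
E at 2 is achievable: A in 3, N in 1, L in 1, V in 1, M in 2, E in 2.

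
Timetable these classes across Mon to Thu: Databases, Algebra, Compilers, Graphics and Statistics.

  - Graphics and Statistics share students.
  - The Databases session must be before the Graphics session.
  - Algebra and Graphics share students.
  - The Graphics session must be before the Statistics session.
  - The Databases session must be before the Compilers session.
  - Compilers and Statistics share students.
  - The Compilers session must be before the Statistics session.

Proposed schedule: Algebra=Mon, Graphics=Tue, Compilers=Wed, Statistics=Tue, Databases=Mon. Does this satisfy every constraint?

The Compilers session must be before the Statistics session — violated.
Algebra and Graphics share students — holds.
The Databases session must be before the Graphics session — holds.
Graphics and Statistics share students — violated.
The Graphics session must be before the Statistics session — violated.
Compilers and Statistics share students — holds.
The Databases session must be before the Compilers session — holds.

No — it violates: Graphics and Statistics share students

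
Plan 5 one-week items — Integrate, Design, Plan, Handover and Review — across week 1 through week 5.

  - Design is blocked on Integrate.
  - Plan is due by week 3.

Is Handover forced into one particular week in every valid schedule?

Handover can be week 1 (e.g. Review in week 1; Integrate in week 1; Handover in week 1; Design in week 2; Plan in week 1) or week 2 (e.g. Plan -> week 1, Handover -> week 2, Review -> week 1, Design -> week 2, Integrate -> week 1).

No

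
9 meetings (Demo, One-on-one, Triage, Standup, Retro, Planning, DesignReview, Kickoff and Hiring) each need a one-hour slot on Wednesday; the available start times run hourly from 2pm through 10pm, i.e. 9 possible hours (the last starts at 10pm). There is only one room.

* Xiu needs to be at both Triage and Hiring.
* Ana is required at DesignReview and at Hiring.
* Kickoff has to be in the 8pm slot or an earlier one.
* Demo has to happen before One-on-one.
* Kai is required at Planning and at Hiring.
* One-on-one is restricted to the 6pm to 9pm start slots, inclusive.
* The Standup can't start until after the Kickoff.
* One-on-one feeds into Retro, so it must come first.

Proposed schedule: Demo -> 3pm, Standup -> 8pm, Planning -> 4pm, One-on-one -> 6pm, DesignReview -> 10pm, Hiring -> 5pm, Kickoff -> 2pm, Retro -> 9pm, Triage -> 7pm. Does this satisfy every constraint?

Kickoff has to be in the 8pm slot or an earlier one — holds.
Xiu needs to be at both Triage and Hiring — holds.
Ana is required at DesignReview and at Hiring — holds.
Demo has to happen before One-on-one — holds.
Kai is required at Planning and at Hiring — holds.
There is only one room — holds.
One-on-one feeds into Retro, so it must come first — holds.
The Standup can't start until after the Kickoff — holds.
One-on-one is restricted to the 6pm to 9pm start slots, inclusive — holds.

Yes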